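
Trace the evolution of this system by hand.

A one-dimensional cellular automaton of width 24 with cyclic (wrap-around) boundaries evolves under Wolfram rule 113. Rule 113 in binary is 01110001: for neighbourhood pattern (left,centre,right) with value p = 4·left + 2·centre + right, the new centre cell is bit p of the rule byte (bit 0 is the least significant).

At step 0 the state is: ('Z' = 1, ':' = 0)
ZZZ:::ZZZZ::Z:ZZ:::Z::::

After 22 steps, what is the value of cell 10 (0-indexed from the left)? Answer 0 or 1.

1

step 0: ZZZ:::ZZZZ::Z:ZZ:::Z::::
step 1: ::ZZZ::::ZZ::Z:ZZZ::ZZZ:
step 2: Z:::ZZZZ::ZZ::Z::ZZ:::ZZ
step 3: ZZZ::::ZZ::ZZ::Z::ZZZ:::
step 4: ::ZZZZ::ZZ::ZZ::Z:::ZZZ:
step 5: Z::::ZZ::ZZ::ZZ::ZZ:::ZZ
step 6: ZZZZ::ZZ::ZZ::ZZ::ZZZ:::
step 7: :::ZZ::ZZ::ZZ::ZZ:::ZZZ:
step 8: ZZ::ZZ::ZZ::ZZ::ZZZ:::ZZ
step 9: :ZZ::ZZ::ZZ::ZZ:::ZZZ:::
step 10: ::ZZ::ZZ::ZZ::ZZZ:::ZZZZ
step 11: Z::ZZ::ZZ::ZZ:::ZZZ::::Z
step 12: ZZ::ZZ::ZZ::ZZZ:::ZZZZ::
step 13: :ZZ::ZZ::ZZ:::ZZZ::::ZZ:
step 14: ::ZZ::ZZ::ZZZ:::ZZZZ::ZZ
step 15: Z::ZZ::ZZ:::ZZZ::::ZZ::Z
step 16: ZZ::ZZ::ZZZ:::ZZZZ::ZZ::
step 17: :ZZ::ZZ:::ZZZ::::ZZ::ZZ:
step 18: ::ZZ::ZZZ:::ZZZZ::ZZ::ZZ
step 19: Z::ZZ:::ZZZ::::ZZ::ZZ::Z
step 20: ZZ::ZZZ:::ZZZZ::ZZ::ZZ::
step 21: :ZZ:::ZZZ::::ZZ::ZZ::ZZ:
step 22: ::ZZZ:::ZZZZ::ZZ::ZZ::ZZ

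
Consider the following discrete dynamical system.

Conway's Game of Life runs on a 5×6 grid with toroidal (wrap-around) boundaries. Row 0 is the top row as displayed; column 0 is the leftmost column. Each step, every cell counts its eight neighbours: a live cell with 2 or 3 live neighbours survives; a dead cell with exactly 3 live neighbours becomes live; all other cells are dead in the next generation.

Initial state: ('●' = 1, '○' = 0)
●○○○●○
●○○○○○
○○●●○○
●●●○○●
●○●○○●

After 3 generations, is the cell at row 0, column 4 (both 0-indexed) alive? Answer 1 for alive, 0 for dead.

0

gen 0: ●○○○●○
●○○○○○
○○●●○○
●●●○○●
●○●○○●
gen 1: ●○○○○○
○●○●○●
○○●●○●
○○○○●●
○○●●●○
gen 2: ●●○○○●
○●○●○●
○○●●○●
○○○○○●
○○○●●○
gen 3: ○●○●○●
○●○●○●
○○●●○●
○○●○○●
○○○○●○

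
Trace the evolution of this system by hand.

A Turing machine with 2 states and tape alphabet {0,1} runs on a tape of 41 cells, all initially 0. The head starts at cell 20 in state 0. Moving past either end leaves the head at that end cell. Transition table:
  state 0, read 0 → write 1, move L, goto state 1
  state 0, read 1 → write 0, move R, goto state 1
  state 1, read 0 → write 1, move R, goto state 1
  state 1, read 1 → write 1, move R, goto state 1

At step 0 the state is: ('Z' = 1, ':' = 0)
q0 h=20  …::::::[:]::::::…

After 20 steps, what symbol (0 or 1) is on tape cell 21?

t=0: q0 h=20  …::::::[:]::::::…
t=1: q1 h=19  …::::::[:]Z:::::…
t=2: q1 h=20  …:::::Z[Z]::::::…
t=3: q1 h=21  …::::ZZ[:]::::::…
t=4: q1 h=22  …:::ZZZ[:]::::::…
t=5: q1 h=23  …::ZZZZ[:]::::::…
t=6: q1 h=24  …:ZZZZZ[:]::::::…
t=7: q1 h=25  …ZZZZZZ[:]::::::…
t=8: q1 h=26  …ZZZZZZ[:]::::::…
t=9: q1 h=27  …ZZZZZZ[:]::::::…
t=10: q1 h=28  …ZZZZZZ[:]::::::…
t=11: q1 h=29  …ZZZZZZ[:]::::::…
t=12: q1 h=30  …ZZZZZZ[:]::::::…
t=13: q1 h=31  …ZZZZZZ[:]::::::…
t=14: q1 h=32  …ZZZZZZ[:]::::::…
t=15: q1 h=33  …ZZZZZZ[:]::::::…
t=16: q1 h=34  …ZZZZZZ[:]::::::|
t=17: q1 h=35  …ZZZZZZ[:]:::::|
t=18: q1 h=36  …ZZZZZZ[:]::::|
t=19: q1 h=37  …ZZZZZZ[:]:::|
t=20: q1 h=38  …ZZZZZZ[:]::|

1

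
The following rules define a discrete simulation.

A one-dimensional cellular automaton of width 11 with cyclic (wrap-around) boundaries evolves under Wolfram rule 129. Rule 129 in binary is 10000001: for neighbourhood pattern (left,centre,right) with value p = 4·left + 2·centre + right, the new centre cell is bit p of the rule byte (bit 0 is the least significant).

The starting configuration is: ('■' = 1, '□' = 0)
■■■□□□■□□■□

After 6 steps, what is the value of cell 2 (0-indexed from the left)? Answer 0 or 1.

step 0: ■■■□□□■□□■□
step 1: □■□□■□□□□□□
step 2: □□□□□□■■■■■
step 3: □■■■■□□■■■□
step 4: □□■■□□□□■□□
step 5: ■□□□□■■□□□■
step 6: □□■■□□□□■□□

1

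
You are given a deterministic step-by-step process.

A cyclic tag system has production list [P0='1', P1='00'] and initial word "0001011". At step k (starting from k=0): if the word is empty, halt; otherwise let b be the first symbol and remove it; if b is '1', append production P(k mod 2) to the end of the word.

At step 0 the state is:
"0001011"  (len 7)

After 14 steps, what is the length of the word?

[0] "0001011"  (len 7)
[1] "001011"  (len 6)
[2] "01011"  (len 5)
[3] "1011"  (len 4)
[4] "01100"  (len 5)
[5] "1100"  (len 4)
[6] "10000"  (len 5)
[7] "00001"  (len 5)
[8] "0001"  (len 4)
[9] "001"  (len 3)
[10] "01"  (len 2)
[11] "1"  (len 1)
[12] "00"  (len 2)
[13] "0"  (len 1)
[14] (halted — word empty)

0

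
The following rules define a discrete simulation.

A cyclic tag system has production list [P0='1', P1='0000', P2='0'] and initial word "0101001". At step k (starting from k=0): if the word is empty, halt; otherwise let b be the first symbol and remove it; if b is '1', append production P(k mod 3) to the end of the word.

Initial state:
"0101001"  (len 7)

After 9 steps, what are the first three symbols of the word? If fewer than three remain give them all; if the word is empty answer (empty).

0) "0101001"  (len 7)
1) "101001"  (len 6)
2) "010010000"  (len 9)
3) "10010000"  (len 8)
4) "00100001"  (len 8)
5) "0100001"  (len 7)
6) "100001"  (len 6)
7) "000011"  (len 6)
8) "00011"  (len 5)
9) "0011"  (len 4)

001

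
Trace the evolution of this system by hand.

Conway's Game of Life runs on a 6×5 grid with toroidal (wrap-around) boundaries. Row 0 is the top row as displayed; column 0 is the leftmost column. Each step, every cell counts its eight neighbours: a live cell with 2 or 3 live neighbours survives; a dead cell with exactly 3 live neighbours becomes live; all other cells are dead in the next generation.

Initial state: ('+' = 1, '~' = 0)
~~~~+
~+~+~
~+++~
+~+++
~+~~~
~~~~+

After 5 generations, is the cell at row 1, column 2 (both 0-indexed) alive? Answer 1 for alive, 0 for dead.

k=0  ~~~~+
~+~+~
~+++~
+~+++
~+~~~
~~~~+
k=1  +~~++
++~++
~~~~~
+~~~+
~++~~
+~~~~
k=2  ~~++~
~+++~
~+~+~
++~~~
~+~~+
+~++~
k=3  ~~~~~
~+~~+
~~~++
~+~~+
~~~++
+~~~~
k=4  +~~~~
+~~++
~~+++
~~+~~
~~~++
~~~~+
k=5  +~~+~
+++~~
+++~~
~~+~~
~~~++
+~~++

1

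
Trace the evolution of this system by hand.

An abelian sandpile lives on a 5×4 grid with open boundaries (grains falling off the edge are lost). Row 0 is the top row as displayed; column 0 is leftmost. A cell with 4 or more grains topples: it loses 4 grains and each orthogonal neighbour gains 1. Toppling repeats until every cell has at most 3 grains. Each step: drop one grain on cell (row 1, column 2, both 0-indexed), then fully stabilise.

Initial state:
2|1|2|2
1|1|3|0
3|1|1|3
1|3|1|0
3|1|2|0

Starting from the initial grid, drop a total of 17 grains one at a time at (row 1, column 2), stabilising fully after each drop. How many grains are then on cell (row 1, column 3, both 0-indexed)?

[0] 2|1|2|2
1|1|3|0
3|1|1|3
1|3|1|0
3|1|2|0
[1] 2|1|3|2
1|2|0|1
3|1|2|3
1|3|1|0
3|1|2|0
[2] 2|1|3|2
1|2|1|1
3|1|2|3
1|3|1|0
3|1|2|0
[3] 2|1|3|2
1|2|2|1
3|1|2|3
1|3|1|0
3|1|2|0
[4] 2|1|3|2
1|2|3|1
3|1|2|3
1|3|1|0
3|1|2|0
[5] 2|2|0|3
1|3|1|2
3|1|3|3
1|3|1|0
3|1|2|0
[6] 2|2|0|3
1|3|2|2
3|1|3|3
1|3|1|0
3|1|2|0
[7] 2|2|0|3
1|3|3|2
3|1|3|3
1|3|1|0
3|1|2|0
[8] 2|3|2|0
2|0|3|1
3|3|1|1
1|3|2|1
3|1|2|0
[9] 2|3|3|0
2|1|0|2
3|3|2|1
1|3|2|1
3|1|2|0
[10] 2|3|3|0
2|1|1|2
3|3|2|1
1|3|2|1
3|1|2|0
[11] 2|3|3|0
2|1|2|2
3|3|2|1
1|3|2|1
3|1|2|0
[12] 2|3|3|0
2|1|3|2
3|3|2|1
1|3|2|1
3|1|2|0
[13] 3|0|1|1
2|3|1|3
3|3|3|1
1|3|2|1
3|1|2|0
[14] 3|0|1|1
2|3|2|3
3|3|3|1
1|3|2|1
3|1|2|0
[15] 3|0|1|1
2|3|3|3
3|3|3|1
1|3|2|1
3|1|2|0
[16] 0|2|2|2
1|2|3|0
1|3|2|3
3|1|0|2
3|2|3|0
[17] 0|2|3|2
1|3|0|1
1|3|3|3
3|1|0|2
3|2|3|0

1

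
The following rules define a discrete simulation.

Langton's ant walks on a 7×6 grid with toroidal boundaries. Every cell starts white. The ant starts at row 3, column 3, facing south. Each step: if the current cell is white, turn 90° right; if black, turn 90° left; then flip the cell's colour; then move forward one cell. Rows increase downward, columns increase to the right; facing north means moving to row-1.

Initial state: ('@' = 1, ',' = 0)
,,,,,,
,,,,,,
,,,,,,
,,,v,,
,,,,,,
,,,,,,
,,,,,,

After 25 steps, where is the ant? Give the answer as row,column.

1,4

0) ,,,,,,
,,,,,,
,,,,,,
,,,v,,
,,,,,,
,,,,,,
,,,,,,
1) ,,,,,,
,,,,,,
,,,,,,
,,<@,,
,,,,,,
,,,,,,
,,,,,,
2) ,,,,,,
,,,,,,
,,^,,,
,,@@,,
,,,,,,
,,,,,,
,,,,,,
3) ,,,,,,
,,,,,,
,,@>,,
,,@@,,
,,,,,,
,,,,,,
,,,,,,
4) ,,,,,,
,,,,,,
,,@@,,
,,@v,,
,,,,,,
,,,,,,
,,,,,,
5) ,,,,,,
,,,,,,
,,@@,,
,,@,>,
,,,,,,
,,,,,,
,,,,,,
6) ,,,,,,
,,,,,,
,,@@,,
,,@,@,
,,,,v,
,,,,,,
,,,,,,
7) ,,,,,,
,,,,,,
,,@@,,
,,@,@,
,,,<@,
,,,,,,
,,,,,,
8) ,,,,,,
,,,,,,
,,@@,,
,,@^@,
,,,@@,
,,,,,,
,,,,,,
9) ,,,,,,
,,,,,,
,,@@,,
,,@@>,
,,,@@,
,,,,,,
,,,,,,
10) ,,,,,,
,,,,,,
,,@@^,
,,@@,,
,,,@@,
,,,,,,
,,,,,,
11) ,,,,,,
,,,,,,
,,@@@>
,,@@,,
,,,@@,
,,,,,,
,,,,,,
12) ,,,,,,
,,,,,,
,,@@@@
,,@@,v
,,,@@,
,,,,,,
,,,,,,
13) ,,,,,,
,,,,,,
,,@@@@
,,@@<@
,,,@@,
,,,,,,
,,,,,,
14) ,,,,,,
,,,,,,
,,@@^@
,,@@@@
,,,@@,
,,,,,,
,,,,,,
15) ,,,,,,
,,,,,,
,,@<,@
,,@@@@
,,,@@,
,,,,,,
,,,,,,
16) ,,,,,,
,,,,,,
,,@,,@
,,@v@@
,,,@@,
,,,,,,
,,,,,,
17) ,,,,,,
,,,,,,
,,@,,@
,,@,>@
,,,@@,
,,,,,,
,,,,,,
18) ,,,,,,
,,,,,,
,,@,^@
,,@,,@
,,,@@,
,,,,,,
,,,,,,
19) ,,,,,,
,,,,,,
,,@,@>
,,@,,@
,,,@@,
,,,,,,
,,,,,,
20) ,,,,,,
,,,,,^
,,@,@,
,,@,,@
,,,@@,
,,,,,,
,,,,,,
21) ,,,,,,
>,,,,@
,,@,@,
,,@,,@
,,,@@,
,,,,,,
,,,,,,
22) ,,,,,,
@,,,,@
v,@,@,
,,@,,@
,,,@@,
,,,,,,
,,,,,,
23) ,,,,,,
@,,,,@
@,@,@<
,,@,,@
,,,@@,
,,,,,,
,,,,,,
24) ,,,,,,
@,,,,^
@,@,@@
,,@,,@
,,,@@,
,,,,,,
,,,,,,
25) ,,,,,,
@,,,<,
@,@,@@
,,@,,@
,,,@@,
,,,,,,
,,,,,,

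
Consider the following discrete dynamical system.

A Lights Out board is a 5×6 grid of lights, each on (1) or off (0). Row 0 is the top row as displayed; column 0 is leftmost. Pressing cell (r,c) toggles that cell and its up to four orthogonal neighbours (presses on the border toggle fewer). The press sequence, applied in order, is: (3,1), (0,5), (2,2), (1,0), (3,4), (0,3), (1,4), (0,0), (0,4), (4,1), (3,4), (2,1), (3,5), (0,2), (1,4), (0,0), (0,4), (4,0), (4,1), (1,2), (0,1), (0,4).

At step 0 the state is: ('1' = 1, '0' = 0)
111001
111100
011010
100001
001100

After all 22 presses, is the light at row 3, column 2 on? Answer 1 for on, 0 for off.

0

[0] 111001
111100
011010
100001
001100
[1] 111001
111100
001010
011001
011100
[2] 111010
111101
001010
011001
011100
[3] 111010
110101
010110
010001
011100
[4] 011010
000101
110110
010001
011100
[5] 011010
000101
110100
010110
011110
[6] 010100
000001
110100
010110
011110
[7] 010110
000110
110110
010110
011110
[8] 100110
100110
110110
010110
011110
[9] 100001
100100
110110
010110
011110
[10] 100001
100100
110110
000110
100110
[11] 100001
100100
110100
000001
100100
[12] 100001
110100
001100
010001
100100
[13] 100001
110100
001101
010010
100101
[14] 111101
111100
001101
010010
100101
[15] 111111
111011
001111
010010
100101
[16] 001111
011011
001111
010010
100101
[17] 001000
011001
001111
010010
100101
[18] 001000
011001
001111
110010
010101
[19] 001000
011001
001111
100010
101101
[20] 000000
000101
000111
100010
101101
[21] 111000
010101
000111
100010
101101
[22] 111111
010111
000111
100010
101101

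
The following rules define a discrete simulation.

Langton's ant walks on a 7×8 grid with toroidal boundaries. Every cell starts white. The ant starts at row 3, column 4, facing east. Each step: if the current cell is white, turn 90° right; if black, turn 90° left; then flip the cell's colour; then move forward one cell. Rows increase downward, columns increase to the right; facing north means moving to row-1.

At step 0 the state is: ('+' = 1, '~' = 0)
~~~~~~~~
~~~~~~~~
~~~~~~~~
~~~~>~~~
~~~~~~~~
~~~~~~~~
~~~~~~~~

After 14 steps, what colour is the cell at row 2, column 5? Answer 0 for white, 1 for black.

1

gen 0: ~~~~~~~~
~~~~~~~~
~~~~~~~~
~~~~>~~~
~~~~~~~~
~~~~~~~~
~~~~~~~~
gen 1: ~~~~~~~~
~~~~~~~~
~~~~~~~~
~~~~+~~~
~~~~v~~~
~~~~~~~~
~~~~~~~~
gen 2: ~~~~~~~~
~~~~~~~~
~~~~~~~~
~~~~+~~~
~~~<+~~~
~~~~~~~~
~~~~~~~~
gen 3: ~~~~~~~~
~~~~~~~~
~~~~~~~~
~~~^+~~~
~~~++~~~
~~~~~~~~
~~~~~~~~
gen 4: ~~~~~~~~
~~~~~~~~
~~~~~~~~
~~~+>~~~
~~~++~~~
~~~~~~~~
~~~~~~~~
gen 5: ~~~~~~~~
~~~~~~~~
~~~~^~~~
~~~+~~~~
~~~++~~~
~~~~~~~~
~~~~~~~~
gen 6: ~~~~~~~~
~~~~~~~~
~~~~+>~~
~~~+~~~~
~~~++~~~
~~~~~~~~
~~~~~~~~
gen 7: ~~~~~~~~
~~~~~~~~
~~~~++~~
~~~+~v~~
~~~++~~~
~~~~~~~~
~~~~~~~~
gen 8: ~~~~~~~~
~~~~~~~~
~~~~++~~
~~~+<+~~
~~~++~~~
~~~~~~~~
~~~~~~~~
gen 9: ~~~~~~~~
~~~~~~~~
~~~~^+~~
~~~+++~~
~~~++~~~
~~~~~~~~
~~~~~~~~
gen 10: ~~~~~~~~
~~~~~~~~
~~~<~+~~
~~~+++~~
~~~++~~~
~~~~~~~~
~~~~~~~~
gen 11: ~~~~~~~~
~~~^~~~~
~~~+~+~~
~~~+++~~
~~~++~~~
~~~~~~~~
~~~~~~~~
gen 12: ~~~~~~~~
~~~+>~~~
~~~+~+~~
~~~+++~~
~~~++~~~
~~~~~~~~
~~~~~~~~
gen 13: ~~~~~~~~
~~~++~~~
~~~+v+~~
~~~+++~~
~~~++~~~
~~~~~~~~
~~~~~~~~
gen 14: ~~~~~~~~
~~~++~~~
~~~<++~~
~~~+++~~
~~~++~~~
~~~~~~~~
~~~~~~~~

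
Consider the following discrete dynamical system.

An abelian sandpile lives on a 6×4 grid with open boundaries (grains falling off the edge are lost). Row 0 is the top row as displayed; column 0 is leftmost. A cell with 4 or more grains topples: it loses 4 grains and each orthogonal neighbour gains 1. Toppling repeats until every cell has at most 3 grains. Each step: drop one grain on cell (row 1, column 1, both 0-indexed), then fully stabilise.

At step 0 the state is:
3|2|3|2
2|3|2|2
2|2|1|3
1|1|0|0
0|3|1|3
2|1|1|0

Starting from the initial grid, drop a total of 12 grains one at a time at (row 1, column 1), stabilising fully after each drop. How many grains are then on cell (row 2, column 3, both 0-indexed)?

1

0) 3|2|3|2
2|3|2|2
2|2|1|3
1|1|0|0
0|3|1|3
2|1|1|0
1) 3|3|3|2
3|0|3|2
2|3|1|3
1|1|0|0
0|3|1|3
2|1|1|0
2) 3|3|3|2
3|1|3|2
2|3|1|3
1|1|0|0
0|3|1|3
2|1|1|0
3) 3|3|3|2
3|2|3|2
2|3|1|3
1|1|0|0
0|3|1|3
2|1|1|0
4) 3|3|3|2
3|3|3|2
2|3|1|3
1|1|0|0
0|3|1|3
2|1|1|0
5) 1|3|1|3
3|0|2|3
0|2|3|3
2|2|0|0
0|3|1|3
2|1|1|0
6) 1|3|1|3
3|1|2|3
0|2|3|3
2|2|0|0
0|3|1|3
2|1|1|0
7) 1|3|1|3
3|2|2|3
0|2|3|3
2|2|0|0
0|3|1|3
2|1|1|0
8) 1|3|1|3
3|3|2|3
0|2|3|3
2|2|0|0
0|3|1|3
2|1|1|0
9) 3|0|2|3
0|2|3|3
1|3|3|3
2|2|0|0
0|3|1|3
2|1|1|0
10) 3|0|2|3
0|3|3|3
1|3|3|3
2|2|0|0
0|3|1|3
2|1|1|0
11) 3|2|0|1
1|2|3|2
2|1|2|1
2|3|1|1
0|3|1|3
2|1|1|0
12) 3|2|0|1
1|3|3|2
2|1|2|1
2|3|1|1
0|3|1|3
2|1|1|0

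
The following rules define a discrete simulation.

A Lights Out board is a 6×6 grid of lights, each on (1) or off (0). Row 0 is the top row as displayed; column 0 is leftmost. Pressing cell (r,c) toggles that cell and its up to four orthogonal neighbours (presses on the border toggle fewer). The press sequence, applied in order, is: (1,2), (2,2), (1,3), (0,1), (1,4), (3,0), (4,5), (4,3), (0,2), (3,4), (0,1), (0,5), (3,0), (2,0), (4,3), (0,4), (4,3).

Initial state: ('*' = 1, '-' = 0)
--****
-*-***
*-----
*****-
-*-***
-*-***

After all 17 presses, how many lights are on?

11

k=0  --****
-*-***
*-----
*****-
-*-***
-*-***
k=1  ---***
--*-**
*-*---
*****-
-*-***
-*-***
k=2  ---***
----**
**-*--
**-**-
-*-***
-*-***
k=3  ----**
--**-*
**----
**-**-
-*-***
-*-***
k=4  ***-**
-***-*
**----
**-**-
-*-***
-*-***
k=5  ***--*
-**-*-
**--*-
**-**-
-*-***
-*-***
k=6  ***--*
-**-*-
-*--*-
---**-
**-***
-*-***
k=7  ***--*
-**-*-
-*--*-
---***
**-*--
-*-**-
k=8  ***--*
-**-*-
-*--*-
----**
***-*-
-*--*-
k=9  *--*-*
-*--*-
-*--*-
----**
***-*-
-*--*-
k=10  *--*-*
-*--*-
-*----
---*--
***---
-*--*-
k=11  -***-*
----*-
-*----
---*--
***---
-*--*-
k=12  -****-
----**
-*----
---*--
***---
-*--*-
k=13  -****-
----**
**----
**-*--
-**---
-*--*-
k=14  -****-
*---**
------
-*-*--
-**---
-*--*-
k=15  -****-
*---**
------
-*----
-*-**-
-*-**-
k=16  -**--*
*----*
------
-*----
-*-**-
-*-**-
k=17  -**--*
*----*
------
-*-*--
-**---
-*--*-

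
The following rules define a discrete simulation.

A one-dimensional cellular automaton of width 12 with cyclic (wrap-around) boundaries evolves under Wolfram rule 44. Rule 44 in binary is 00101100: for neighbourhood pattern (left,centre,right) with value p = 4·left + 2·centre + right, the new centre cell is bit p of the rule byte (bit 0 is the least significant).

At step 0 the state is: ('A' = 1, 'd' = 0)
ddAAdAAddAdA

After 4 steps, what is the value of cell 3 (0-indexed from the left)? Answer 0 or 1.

0

t=0: ddAAdAAddAdA
t=1: ddAdAAdddAAA
t=2: ddAAAddddAdd
t=3: ddAddddddAdd
t=4: ddAddddddAdd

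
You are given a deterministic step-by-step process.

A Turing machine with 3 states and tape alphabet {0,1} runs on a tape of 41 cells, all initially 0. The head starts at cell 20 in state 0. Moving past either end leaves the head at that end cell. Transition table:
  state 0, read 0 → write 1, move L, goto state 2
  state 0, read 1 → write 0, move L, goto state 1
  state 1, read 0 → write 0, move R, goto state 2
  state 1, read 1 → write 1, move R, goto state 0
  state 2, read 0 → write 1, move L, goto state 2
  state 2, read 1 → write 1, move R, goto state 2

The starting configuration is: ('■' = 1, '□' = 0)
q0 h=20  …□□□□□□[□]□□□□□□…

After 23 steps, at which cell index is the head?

step 0: q0 h=20  …□□□□□□[□]□□□□□□…
step 1: q2 h=19  …□□□□□□[□]■□□□□□…
step 2: q2 h=18  …□□□□□□[□]■■□□□□…
step 3: q2 h=17  …□□□□□□[□]■■■□□□…
step 4: q2 h=16  …□□□□□□[□]■■■■□□…
step 5: q2 h=15  …□□□□□□[□]■■■■■□…
step 6: q2 h=14  …□□□□□□[□]■■■■■■…
step 7: q2 h=13  …□□□□□□[□]■■■■■■…
step 8: q2 h=12  …□□□□□□[□]■■■■■■…
step 9: q2 h=11  …□□□□□□[□]■■■■■■…
step 10: q2 h=10  …□□□□□□[□]■■■■■■…
step 11: q2 h= 9  …□□□□□□[□]■■■■■■…
step 12: q2 h= 8  …□□□□□□[□]■■■■■■…
step 13: q2 h= 7  …□□□□□□[□]■■■■■■…
step 14: q2 h= 6  |□□□□□□[□]■■■■■■…
step 15: q2 h= 5  |□□□□□[□]■■■■■■…
step 16: q2 h= 4  |□□□□[□]■■■■■■…
step 17: q2 h= 3  |□□□[□]■■■■■■…
step 18: q2 h= 2  |□□[□]■■■■■■…
step 19: q2 h= 1  |□[□]■■■■■■…
step 20: q2 h= 0  |[□]■■■■■■…
step 21: q2 h= 0  |[■]■■■■■■…
step 22: q2 h= 1  |■[■]■■■■■■…
step 23: q2 h= 2  |■■[■]■■■■■■…

2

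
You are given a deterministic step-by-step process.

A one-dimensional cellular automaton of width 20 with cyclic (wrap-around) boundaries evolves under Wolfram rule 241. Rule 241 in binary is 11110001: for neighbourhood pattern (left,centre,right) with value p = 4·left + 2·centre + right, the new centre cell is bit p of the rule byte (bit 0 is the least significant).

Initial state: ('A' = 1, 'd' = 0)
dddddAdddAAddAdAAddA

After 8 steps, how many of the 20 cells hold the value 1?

t=0: dddddAdddAAddAdAAddA
t=1: AAAAddAAddAAddAdAAdd
t=2: dAAAAddAAddAAddAdAAd
t=3: ddAAAAddAAddAAddAdAA
t=4: AddAAAAddAAddAAddAdA
t=5: AAddAAAAddAAddAAddAd
t=6: dAAddAAAAddAAddAAddA
t=7: AdAAddAAAAddAAddAAdd
t=8: dAdAAddAAAAddAAddAAd

11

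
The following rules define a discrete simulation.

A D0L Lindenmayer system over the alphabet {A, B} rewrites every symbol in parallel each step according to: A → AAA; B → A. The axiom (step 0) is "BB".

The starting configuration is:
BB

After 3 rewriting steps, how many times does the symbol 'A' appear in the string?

18

k=0  BB
k=1  AA
k=2  AAAAAA
k=3  AAAAAAAAAAAAAAAAAA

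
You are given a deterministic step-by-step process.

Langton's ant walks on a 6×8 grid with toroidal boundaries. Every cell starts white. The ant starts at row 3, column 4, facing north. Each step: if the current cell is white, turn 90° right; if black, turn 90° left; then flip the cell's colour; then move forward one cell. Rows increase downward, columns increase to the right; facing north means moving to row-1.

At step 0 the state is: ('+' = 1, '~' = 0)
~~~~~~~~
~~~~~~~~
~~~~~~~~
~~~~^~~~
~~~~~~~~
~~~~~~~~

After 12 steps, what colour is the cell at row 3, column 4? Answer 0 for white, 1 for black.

1

k=0  ~~~~~~~~
~~~~~~~~
~~~~~~~~
~~~~^~~~
~~~~~~~~
~~~~~~~~
k=1  ~~~~~~~~
~~~~~~~~
~~~~~~~~
~~~~+>~~
~~~~~~~~
~~~~~~~~
k=2  ~~~~~~~~
~~~~~~~~
~~~~~~~~
~~~~++~~
~~~~~v~~
~~~~~~~~
k=3  ~~~~~~~~
~~~~~~~~
~~~~~~~~
~~~~++~~
~~~~<+~~
~~~~~~~~
k=4  ~~~~~~~~
~~~~~~~~
~~~~~~~~
~~~~^+~~
~~~~++~~
~~~~~~~~
k=5  ~~~~~~~~
~~~~~~~~
~~~~~~~~
~~~<~+~~
~~~~++~~
~~~~~~~~
k=6  ~~~~~~~~
~~~~~~~~
~~~^~~~~
~~~+~+~~
~~~~++~~
~~~~~~~~
k=7  ~~~~~~~~
~~~~~~~~
~~~+>~~~
~~~+~+~~
~~~~++~~
~~~~~~~~
k=8  ~~~~~~~~
~~~~~~~~
~~~++~~~
~~~+v+~~
~~~~++~~
~~~~~~~~
k=9  ~~~~~~~~
~~~~~~~~
~~~++~~~
~~~<++~~
~~~~++~~
~~~~~~~~
k=10  ~~~~~~~~
~~~~~~~~
~~~++~~~
~~~~++~~
~~~v++~~
~~~~~~~~
k=11  ~~~~~~~~
~~~~~~~~
~~~++~~~
~~~~++~~
~~<+++~~
~~~~~~~~
k=12  ~~~~~~~~
~~~~~~~~
~~~++~~~
~~^~++~~
~~++++~~
~~~~~~~~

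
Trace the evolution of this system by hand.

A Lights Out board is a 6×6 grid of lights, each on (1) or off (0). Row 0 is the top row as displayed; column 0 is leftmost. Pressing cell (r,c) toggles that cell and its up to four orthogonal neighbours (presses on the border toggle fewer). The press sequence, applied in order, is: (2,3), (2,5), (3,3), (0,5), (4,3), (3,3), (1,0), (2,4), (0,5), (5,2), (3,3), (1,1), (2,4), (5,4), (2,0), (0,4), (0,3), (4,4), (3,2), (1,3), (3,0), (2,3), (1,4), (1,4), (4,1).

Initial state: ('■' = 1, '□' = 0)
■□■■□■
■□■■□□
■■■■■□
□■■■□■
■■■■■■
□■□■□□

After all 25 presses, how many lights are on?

13

[0] ■□■■□■
■□■■□□
■■■■■□
□■■■□■
■■■■■■
□■□■□□
[1] ■□■■□■
■□■□□□
■■□□□□
□■■□□■
■■■■■■
□■□■□□
[2] ■□■■□■
■□■□□■
■■□□■■
□■■□□□
■■■■■■
□■□■□□
[3] ■□■■□■
■□■□□■
■■□■■■
□■□■■□
■■■□■■
□■□■□□
[4] ■□■■■□
■□■□□□
■■□■■■
□■□■■□
■■■□■■
□■□■□□
[5] ■□■■■□
■□■□□□
■■□■■■
□■□□■□
■■□■□■
□■□□□□
[6] ■□■■■□
■□■□□□
■■□□■■
□■■■□□
■■□□□■
□■□□□□
[7] □□■■■□
□■■□□□
□■□□■■
□■■■□□
■■□□□■
□■□□□□
[8] □□■■■□
□■■□■□
□■□■□□
□■■■■□
■■□□□■
□■□□□□
[9] □□■■□■
□■■□■■
□■□■□□
□■■■■□
■■□□□■
□■□□□□
[10] □□■■□■
□■■□■■
□■□■□□
□■■■■□
■■■□□■
□□■■□□
[11] □□■■□■
□■■□■■
□■□□□□
□■□□□□
■■■■□■
□□■■□□
[12] □■■■□■
■□□□■■
□□□□□□
□■□□□□
■■■■□■
□□■■□□
[13] □■■■□■
■□□□□■
□□□■■■
□■□□■□
■■■■□■
□□■■□□
[14] □■■■□■
■□□□□■
□□□■■■
□■□□■□
■■■■■■
□□■□■■
[15] □■■■□■
□□□□□■
■■□■■■
■■□□■□
■■■■■■
□□■□■■
[16] □■■□■□
□□□□■■
■■□■■■
■■□□■□
■■■■■■
□□■□■■
[17] □■□■□□
□□□■■■
■■□■■■
■■□□■□
■■■■■■
□□■□■■
[18] □■□■□□
□□□■■■
■■□■■■
■■□□□□
■■■□□□
□□■□□■
[19] □■□■□□
□□□■■■
■■■■■■
■□■■□□
■■□□□□
□□■□□■
[20] □■□□□□
□□■□□■
■■■□■■
■□■■□□
■■□□□□
□□■□□■
[21] □■□□□□
□□■□□■
□■■□■■
□■■■□□
□■□□□□
□□■□□■
[22] □■□□□□
□□■■□■
□■□■□■
□■■□□□
□■□□□□
□□■□□■
[23] □■□□■□
□□■□■□
□■□■■■
□■■□□□
□■□□□□
□□■□□■
[24] □■□□□□
□□■■□■
□■□■□■
□■■□□□
□■□□□□
□□■□□■
[25] □■□□□□
□□■■□■
□■□■□■
□□■□□□
■□■□□□
□■■□□■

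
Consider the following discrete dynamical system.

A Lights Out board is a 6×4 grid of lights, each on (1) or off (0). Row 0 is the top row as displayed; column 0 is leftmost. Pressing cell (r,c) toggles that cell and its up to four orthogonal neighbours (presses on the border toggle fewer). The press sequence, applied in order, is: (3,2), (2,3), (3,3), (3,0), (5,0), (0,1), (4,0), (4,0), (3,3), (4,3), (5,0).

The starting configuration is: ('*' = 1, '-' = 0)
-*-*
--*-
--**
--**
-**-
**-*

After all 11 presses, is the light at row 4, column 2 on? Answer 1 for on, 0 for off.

0) -*-*
--*-
--**
--**
-**-
**-*
1) -*-*
--*-
---*
-*--
-*--
**-*
2) -*-*
--**
--*-
-*-*
-*--
**-*
3) -*-*
--**
--**
-**-
-*-*
**-*
4) -*-*
--**
*-**
*-*-
**-*
**-*
5) -*-*
--**
*-**
*-*-
-*-*
---*
6) *-**
-***
*-**
*-*-
-*-*
---*
7) *-**
-***
*-**
--*-
*--*
*--*
8) *-**
-***
*-**
*-*-
-*-*
---*
9) *-**
-***
*-*-
*--*
-*--
---*
10) *-**
-***
*-*-
*---
-***
----
11) *-**
-***
*-*-
*---
****
**--

1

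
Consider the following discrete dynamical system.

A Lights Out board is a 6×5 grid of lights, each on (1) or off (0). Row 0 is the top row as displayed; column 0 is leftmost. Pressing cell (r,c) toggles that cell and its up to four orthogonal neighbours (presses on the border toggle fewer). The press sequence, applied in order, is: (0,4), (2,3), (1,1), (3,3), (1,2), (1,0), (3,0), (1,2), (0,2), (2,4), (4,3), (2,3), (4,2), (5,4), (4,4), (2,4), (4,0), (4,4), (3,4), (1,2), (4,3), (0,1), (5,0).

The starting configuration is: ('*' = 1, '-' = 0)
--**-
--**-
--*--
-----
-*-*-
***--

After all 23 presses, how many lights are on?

[0] --**-
--**-
--*--
-----
-*-*-
***--
[1] --*-*
--***
--*--
-----
-*-*-
***--
[2] --*-*
--*-*
---**
---*-
-*-*-
***--
[3] -**-*
**--*
-*-**
---*-
-*-*-
***--
[4] -**-*
**--*
-*--*
--*-*
-*---
***--
[5] -*--*
*-***
-**-*
--*-*
-*---
***--
[6] **--*
-****
***-*
--*-*
-*---
***--
[7] **--*
-****
-**-*
***-*
**---
***--
[8] ***-*
----*
-*--*
***-*
**---
***--
[9] *--**
--*-*
-*--*
***-*
**---
***--
[10] *--**
--*--
-*-*-
***--
**---
***--
[11] *--**
--*--
-*-*-
****-
*****
****-
[12] *--**
--**-
-**-*
***--
*****
****-
[13] *--**
--**-
-**-*
**---
*---*
**-*-
[14] *--**
--**-
-**-*
**---
*----
**--*
[15] *--**
--**-
-**-*
**--*
*--**
**---
[16] *--**
--***
-***-
**---
*--**
**---
[17] *--**
--***
-***-
-*---
-*-**
-*---
[18] *--**
--***
-***-
-*--*
-*---
-*--*
[19] *--**
--***
-****
-*-*-
-*--*
-*--*
[20] *-***
-*--*
-*-**
-*-*-
-*--*
-*--*
[21] *-***
-*--*
-*-**
-*---
-***-
-*-**
[22] -*-**
----*
-*-**
-*---
-***-
-*-**
[23] -*-**
----*
-*-**
-*---
****-
*--**

15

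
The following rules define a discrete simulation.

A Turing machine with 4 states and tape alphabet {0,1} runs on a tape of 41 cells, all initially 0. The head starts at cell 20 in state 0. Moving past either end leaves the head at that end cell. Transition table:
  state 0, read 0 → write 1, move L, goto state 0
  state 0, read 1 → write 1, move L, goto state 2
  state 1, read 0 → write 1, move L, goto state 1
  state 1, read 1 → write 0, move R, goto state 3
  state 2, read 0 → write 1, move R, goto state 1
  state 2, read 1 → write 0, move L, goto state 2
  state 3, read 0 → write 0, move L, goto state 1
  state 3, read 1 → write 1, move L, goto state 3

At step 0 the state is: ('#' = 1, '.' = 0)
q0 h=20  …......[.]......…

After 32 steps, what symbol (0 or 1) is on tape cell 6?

1

0) q0 h=20  …......[.]......…
1) q0 h=19  …......[.]#.....…
2) q0 h=18  …......[.]##....…
3) q0 h=17  …......[.]###...…
4) q0 h=16  …......[.]####..…
5) q0 h=15  …......[.]#####.…
6) q0 h=14  …......[.]######…
7) q0 h=13  …......[.]######…
8) q0 h=12  …......[.]######…
9) q0 h=11  …......[.]######…
10) q0 h=10  …......[.]######…
11) q0 h= 9  …......[.]######…
12) q0 h= 8  …......[.]######…
13) q0 h= 7  …......[.]######…
14) q0 h= 6  |......[.]######…
15) q0 h= 5  |.....[.]######…
16) q0 h= 4  |....[.]######…
17) q0 h= 3  |...[.]######…
18) q0 h= 2  |..[.]######…
19) q0 h= 1  |.[.]######…
20) q0 h= 0  |[.]######…
21) q0 h= 0  |[#]######…
22) q2 h= 0  |[#]######…
23) q2 h= 0  |[.]######…
24) q1 h= 1  |#[#]######…
25) q3 h= 2  |#.[#]######…
26) q3 h= 1  |#[.]######…
27) q1 h= 0  |[#].#####…
28) q3 h= 1  |.[.]######…
29) q1 h= 0  |[.].#####…
30) q1 h= 0  |[#].#####…
31) q3 h= 1  |.[.]######…
32) q1 h= 0  |[.].#####…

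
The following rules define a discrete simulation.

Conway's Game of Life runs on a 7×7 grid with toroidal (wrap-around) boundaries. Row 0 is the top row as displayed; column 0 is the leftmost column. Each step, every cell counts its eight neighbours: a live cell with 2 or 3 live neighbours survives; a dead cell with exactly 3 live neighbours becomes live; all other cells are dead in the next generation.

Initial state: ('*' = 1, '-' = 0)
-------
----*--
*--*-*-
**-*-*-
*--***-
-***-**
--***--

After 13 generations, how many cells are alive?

0) -------
----*--
*--*-*-
**-*-*-
*--***-
-***-**
--***--
1) ----*--
----*--
****-*-
**-*-*-
-------
**----*
-*--**-
2) ---**--
-**-**-
*--*-*-
*--*---
--*----
**---**
-*--***
3) **----*
-**--**
*--*-*-
-****-*
--*----
-**-*--
-***---
4) ---*-**
--*-**-
-------
**--***
*---**-
-------
---*---
5) --**-**
---****
**-*---
**--*--
**--*--
----*--
----*--
6) --*---*
-*-----
-*-*---
---**-*
**-***-
---***-
----*--
7) -------
**-----
*--**--
-*----*
*------
--*---*
----*--
8) -------
**-----
--*---*
-*----*
**----*
-------
-------
9) -------
**-----
--*---*
-**--**
-*----*
*------
-------
10) -------
**-----
--*--**
-**--**
-**--**
*------
-------
11) -------
**----*
--*--*-
---**--
--*--*-
**----*
-------
12) *------
**----*
*******
--****-
*******
**----*
*------
13) -------
---**--
-------
-------
-------
---**--
-------

4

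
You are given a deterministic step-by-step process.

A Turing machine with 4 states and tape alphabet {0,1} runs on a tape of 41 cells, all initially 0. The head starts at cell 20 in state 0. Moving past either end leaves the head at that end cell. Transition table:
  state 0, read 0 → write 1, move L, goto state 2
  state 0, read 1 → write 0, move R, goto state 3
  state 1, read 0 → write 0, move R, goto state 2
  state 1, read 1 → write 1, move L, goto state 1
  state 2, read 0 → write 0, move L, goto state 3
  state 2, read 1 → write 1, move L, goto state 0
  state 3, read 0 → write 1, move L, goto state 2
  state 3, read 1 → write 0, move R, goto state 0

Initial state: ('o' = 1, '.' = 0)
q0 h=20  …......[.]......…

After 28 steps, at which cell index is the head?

k=0  q0 h=20  …......[.]......…
k=1  q2 h=19  …......[.]o.....…
k=2  q3 h=18  …......[.].o....…
k=3  q2 h=17  …......[.]o.o...…
k=4  q3 h=16  …......[.].o.o..…
k=5  q2 h=15  …......[.]o.o.o.…
k=6  q3 h=14  …......[.].o.o.o…
k=7  q2 h=13  …......[.]o.o.o.…
k=8  q3 h=12  …......[.].o.o.o…
k=9  q2 h=11  …......[.]o.o.o.…
k=10  q3 h=10  …......[.].o.o.o…
k=11  q2 h= 9  …......[.]o.o.o.…
k=12  q3 h= 8  …......[.].o.o.o…
k=13  q2 h= 7  …......[.]o.o.o.…
k=14  q3 h= 6  |......[.].o.o.o…
k=15  q2 h= 5  |.....[.]o.o.o.…
k=16  q3 h= 4  |....[.].o.o.o…
k=17  q2 h= 3  |...[.]o.o.o.…
k=18  q3 h= 2  |..[.].o.o.o…
k=19  q2 h= 1  |.[.]o.o.o.…
k=20  q3 h= 0  |[.].o.o.o…
k=21  q2 h= 0  |[o].o.o.o…
k=22  q0 h= 0  |[o].o.o.o…
k=23  q3 h= 1  |.[.]o.o.o.…
k=24  q2 h= 0  |[.]oo.o.o…
k=25  q3 h= 0  |[.]oo.o.o…
k=26  q2 h= 0  |[o]oo.o.o…
k=27  q0 h= 0  |[o]oo.o.o…
k=28  q3 h= 1  |.[o]o.o.o.…

1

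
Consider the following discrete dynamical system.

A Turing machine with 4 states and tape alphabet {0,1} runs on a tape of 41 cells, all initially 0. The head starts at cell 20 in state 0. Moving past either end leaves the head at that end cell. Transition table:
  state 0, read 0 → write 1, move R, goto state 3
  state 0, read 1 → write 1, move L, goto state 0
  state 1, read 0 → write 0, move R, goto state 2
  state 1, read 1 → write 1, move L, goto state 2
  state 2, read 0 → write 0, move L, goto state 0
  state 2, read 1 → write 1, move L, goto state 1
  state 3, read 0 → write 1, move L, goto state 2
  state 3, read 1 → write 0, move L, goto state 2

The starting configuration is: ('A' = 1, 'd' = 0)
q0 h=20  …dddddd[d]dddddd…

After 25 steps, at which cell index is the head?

step 0: q0 h=20  …dddddd[d]dddddd…
step 1: q3 h=21  …dddddA[d]dddddd…
step 2: q2 h=20  …dddddd[A]Addddd…
step 3: q1 h=19  …dddddd[d]AAdddd…
step 4: q2 h=20  …dddddd[A]Addddd…
step 5: q1 h=19  …dddddd[d]AAdddd…
step 6: q2 h=20  …dddddd[A]Addddd…
step 7: q1 h=19  …dddddd[d]AAdddd…
step 8: q2 h=20  …dddddd[A]Addddd…
step 9: q1 h=19  …dddddd[d]AAdddd…
step 10: q2 h=20  …dddddd[A]Addddd…
step 11: q1 h=19  …dddddd[d]AAdddd…
step 12: q2 h=20  …dddddd[A]Addddd…
step 13: q1 h=19  …dddddd[d]AAdddd…
step 14: q2 h=20  …dddddd[A]Addddd…
step 15: q1 h=19  …dddddd[d]AAdddd…
step 16: q2 h=20  …dddddd[A]Addddd…
step 17: q1 h=19  …dddddd[d]AAdddd…
step 18: q2 h=20  …dddddd[A]Addddd…
step 19: q1 h=19  …dddddd[d]AAdddd…
step 20: q2 h=20  …dddddd[A]Addddd…
step 21: q1 h=19  …dddddd[d]AAdddd…
step 22: q2 h=20  …dddddd[A]Addddd…
step 23: q1 h=19  …dddddd[d]AAdddd…
step 24: q2 h=20  …dddddd[A]Addddd…
step 25: q1 h=19  …dddddd[d]AAdddd…

19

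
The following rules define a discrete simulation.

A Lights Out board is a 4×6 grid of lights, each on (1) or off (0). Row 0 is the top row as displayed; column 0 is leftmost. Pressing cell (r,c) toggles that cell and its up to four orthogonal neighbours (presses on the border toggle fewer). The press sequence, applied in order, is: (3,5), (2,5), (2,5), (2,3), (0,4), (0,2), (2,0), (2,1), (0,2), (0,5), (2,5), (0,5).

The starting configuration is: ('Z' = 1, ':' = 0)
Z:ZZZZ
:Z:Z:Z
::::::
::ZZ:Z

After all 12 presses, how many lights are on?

10

step 0: Z:ZZZZ
:Z:Z:Z
::::::
::ZZ:Z
step 1: Z:ZZZZ
:Z:Z:Z
:::::Z
::ZZZ:
step 2: Z:ZZZZ
:Z:Z::
::::Z:
::ZZZZ
step 3: Z:ZZZZ
:Z:Z:Z
:::::Z
::ZZZ:
step 4: Z:ZZZZ
:Z:::Z
::ZZZZ
::Z:Z:
step 5: Z:Z:::
:Z::ZZ
::ZZZZ
::Z:Z:
step 6: ZZ:Z::
:ZZ:ZZ
::ZZZZ
::Z:Z:
step 7: ZZ:Z::
ZZZ:ZZ
ZZZZZZ
Z:Z:Z:
step 8: ZZ:Z::
Z:Z:ZZ
:::ZZZ
ZZZ:Z:
step 9: Z:Z:::
Z:::ZZ
:::ZZZ
ZZZ:Z:
step 10: Z:Z:ZZ
Z:::Z:
:::ZZZ
ZZZ:Z:
step 11: Z:Z:ZZ
Z:::ZZ
:::Z::
ZZZ:ZZ
step 12: Z:Z:::
Z:::Z:
:::Z::
ZZZ:ZZ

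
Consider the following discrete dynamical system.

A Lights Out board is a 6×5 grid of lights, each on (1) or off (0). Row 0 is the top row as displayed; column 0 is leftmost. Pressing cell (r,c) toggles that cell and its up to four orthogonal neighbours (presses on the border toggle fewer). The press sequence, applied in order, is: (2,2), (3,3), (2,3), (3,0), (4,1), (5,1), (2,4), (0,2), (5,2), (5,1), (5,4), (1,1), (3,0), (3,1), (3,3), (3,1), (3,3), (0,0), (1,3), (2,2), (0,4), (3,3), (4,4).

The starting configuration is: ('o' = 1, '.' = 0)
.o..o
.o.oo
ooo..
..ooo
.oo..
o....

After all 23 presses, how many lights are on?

15

[0] .o..o
.o.oo
ooo..
..ooo
.oo..
o....
[1] .o..o
.oooo
o..o.
...oo
.oo..
o....
[2] .o..o
.oooo
o....
..o..
.ooo.
o....
[3] .o..o
.oo.o
o.ooo
..oo.
.ooo.
o....
[4] .o..o
.oo.o
..ooo
oooo.
oooo.
o....
[5] .o..o
.oo.o
..ooo
o.oo.
...o.
oo...
[6] .o..o
.oo.o
..ooo
o.oo.
.o.o.
..o..
[7] .o..o
.oo..
..o..
o.ooo
.o.o.
..o..
[8] ..ooo
.o...
..o..
o.ooo
.o.o.
..o..
[9] ..ooo
.o...
..o..
o.ooo
.ooo.
.o.o.
[10] ..ooo
.o...
..o..
o.ooo
..oo.
o.oo.
[11] ..ooo
.o...
..o..
o.ooo
..ooo
o.o.o
[12] .oooo
o.o..
.oo..
o.ooo
..ooo
o.o.o
[13] .oooo
o.o..
ooo..
.oooo
o.ooo
o.o.o
[14] .oooo
o.o..
o.o..
o..oo
ooooo
o.o.o
[15] .oooo
o.o..
o.oo.
o.o..
ooo.o
o.o.o
[16] .oooo
o.o..
oooo.
.o...
o.o.o
o.o.o
[17] .oooo
o.o..
ooo..
.oooo
o.ooo
o.o.o
[18] o.ooo
..o..
ooo..
.oooo
o.ooo
o.o.o
[19] o.o.o
...oo
oooo.
.oooo
o.ooo
o.o.o
[20] o.o.o
..ooo
o....
.o.oo
o.ooo
o.o.o
[21] o.oo.
..oo.
o....
.o.oo
o.ooo
o.o.o
[22] o.oo.
..oo.
o..o.
.oo..
o.o.o
o.o.o
[23] o.oo.
..oo.
o..o.
.oo.o
o.oo.
o.o..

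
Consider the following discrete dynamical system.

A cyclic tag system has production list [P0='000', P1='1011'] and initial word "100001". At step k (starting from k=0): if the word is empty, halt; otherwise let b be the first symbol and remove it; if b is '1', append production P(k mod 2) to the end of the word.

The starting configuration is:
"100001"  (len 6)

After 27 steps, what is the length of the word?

25

t=0: "100001"  (len 6)
t=1: "00001000"  (len 8)
t=2: "0001000"  (len 7)
t=3: "001000"  (len 6)
t=4: "01000"  (len 5)
t=5: "1000"  (len 4)
t=6: "0001011"  (len 7)
t=7: "001011"  (len 6)
t=8: "01011"  (len 5)
t=9: "1011"  (len 4)
t=10: "0111011"  (len 7)
t=11: "111011"  (len 6)
t=12: "110111011"  (len 9)
t=13: "10111011000"  (len 11)
t=14: "01110110001011"  (len 14)
t=15: "1110110001011"  (len 13)
t=16: "1101100010111011"  (len 16)
t=17: "101100010111011000"  (len 18)
t=18: "011000101110110001011"  (len 21)
t=19: "11000101110110001011"  (len 20)
t=20: "10001011101100010111011"  (len 23)
t=21: "0001011101100010111011000"  (len 25)
t=22: "001011101100010111011000"  (len 24)
t=23: "01011101100010111011000"  (len 23)
t=24: "1011101100010111011000"  (len 22)
t=25: "011101100010111011000000"  (len 24)
t=26: "11101100010111011000000"  (len 23)
t=27: "1101100010111011000000000"  (len 25)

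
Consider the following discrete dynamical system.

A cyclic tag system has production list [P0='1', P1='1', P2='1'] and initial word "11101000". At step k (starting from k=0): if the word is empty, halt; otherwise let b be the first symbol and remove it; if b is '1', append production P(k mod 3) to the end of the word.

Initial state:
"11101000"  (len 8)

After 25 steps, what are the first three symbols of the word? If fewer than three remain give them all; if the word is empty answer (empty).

[0] "11101000"  (len 8)
[1] "11010001"  (len 8)
[2] "10100011"  (len 8)
[3] "01000111"  (len 8)
[4] "1000111"  (len 7)
[5] "0001111"  (len 7)
[6] "001111"  (len 6)
[7] "01111"  (len 5)
[8] "1111"  (len 4)
[9] "1111"  (len 4)
[10] "1111"  (len 4)
[11] "1111"  (len 4)
[12] "1111"  (len 4)
[13] "1111"  (len 4)
[14] "1111"  (len 4)
[15] "1111"  (len 4)
[16] "1111"  (len 4)
[17] "1111"  (len 4)
[18] "1111"  (len 4)
[19] "1111"  (len 4)
[20] "1111"  (len 4)
[21] "1111"  (len 4)
[22] "1111"  (len 4)
[23] "1111"  (len 4)
[24] "1111"  (len 4)
[25] "1111"  (len 4)

111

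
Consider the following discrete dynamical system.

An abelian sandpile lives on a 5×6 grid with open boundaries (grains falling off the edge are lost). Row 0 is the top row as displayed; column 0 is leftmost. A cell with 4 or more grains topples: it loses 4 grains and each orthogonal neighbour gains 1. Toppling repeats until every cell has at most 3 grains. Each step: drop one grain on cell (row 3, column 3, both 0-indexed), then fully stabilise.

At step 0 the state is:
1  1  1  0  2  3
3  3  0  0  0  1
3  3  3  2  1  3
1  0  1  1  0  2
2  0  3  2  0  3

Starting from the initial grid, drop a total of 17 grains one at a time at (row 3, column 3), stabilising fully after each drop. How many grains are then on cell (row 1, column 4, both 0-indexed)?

0) 1  1  1  0  2  3
3  3  0  0  0  1
3  3  3  2  1  3
1  0  1  1  0  2
2  0  3  2  0  3
1) 1  1  1  0  2  3
3  3  0  0  0  1
3  3  3  2  1  3
1  0  1  2  0  2
2  0  3  2  0  3
2) 1  1  1  0  2  3
3  3  0  0  0  1
3  3  3  2  1  3
1  0  1  3  0  2
2  0  3  2  0  3
3) 1  1  1  0  2  3
3  3  0  0  0  1
3  3  3  3  1  3
1  0  2  0  1  2
2  0  3  3  0  3
4) 1  1  1  0  2  3
3  3  0  0  0  1
3  3  3  3  1  3
1  0  2  1  1  2
2  0  3  3  0  3
5) 1  1  1  0  2  3
3  3  0  0  0  1
3  3  3  3  1  3
1  0  2  2  1  2
2  0  3  3  0  3
6) 1  1  1  0  2  3
3  3  0  0  0  1
3  3  3  3  1  3
1  0  2  3  1  2
2  0  3  3  0  3
7) 2  2  1  0  2  3
1  1  2  1  0  1
1  2  2  1  2  3
2  2  1  3  2  2
2  1  1  1  1  3
8) 2  2  1  0  2  3
1  1  2  1  0  1
1  2  2  2  2  3
2  2  2  0  3  2
2  1  1  2  1  3
9) 2  2  1  0  2  3
1  1  2  1  0  1
1  2  2  2  2  3
2  2  2  1  3  2
2  1  1  2  1  3
10) 2  2  1  0  2  3
1  1  2  1  0  1
1  2  2  2  2  3
2  2  2  2  3  2
2  1  1  2  1  3
11) 2  2  1  0  2  3
1  1  2  1  0  1
1  2  2  2  2  3
2  2  2  3  3  2
2  1  1  2  1  3
12) 2  2  1  0  2  3
1  1  2  1  0  1
1  2  2  3  3  3
2  2  3  1  0  3
2  1  1  3  2  3
13) 2  2  1  0  2  3
1  1  2  1  0  1
1  2  2  3  3  3
2  2  3  2  0  3
2  1  1  3  2  3
14) 2  2  1  0  2  3
1  1  2  1  0  1
1  2  2  3  3  3
2  2  3  3  0  3
2  1  1  3  2  3
15) 2  2  1  0  2  3
1  1  3  2  1  2
1  3  0  3  2  1
2  3  2  0  1  2
2  1  3  2  1  1
16) 2  2  1  0  2  3
1  1  3  2  1  2
1  3  0  3  2  1
2  3  2  1  1  2
2  1  3  2  1  1
17) 2  2  1  0  2  3
1  1  3  2  1  2
1  3  0  3  2  1
2  3  2  2  1  2
2  1  3  2  1  1

1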